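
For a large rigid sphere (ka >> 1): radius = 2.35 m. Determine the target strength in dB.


1.4 dB


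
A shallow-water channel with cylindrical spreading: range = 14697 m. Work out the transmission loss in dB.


41.67 dB


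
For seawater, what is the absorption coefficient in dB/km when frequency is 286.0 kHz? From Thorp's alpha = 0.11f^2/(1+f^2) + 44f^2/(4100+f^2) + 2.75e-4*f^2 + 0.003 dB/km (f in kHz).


f^2 = 81796.0
alpha = 0.11*81796.0/(1+81796.0) + 44*81796.0/(4100+81796.0) + 2.75e-4*81796.0 + 0.003 = 64.507

64.507 dB/km


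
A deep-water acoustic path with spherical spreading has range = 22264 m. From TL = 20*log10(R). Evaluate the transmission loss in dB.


86.95 dB


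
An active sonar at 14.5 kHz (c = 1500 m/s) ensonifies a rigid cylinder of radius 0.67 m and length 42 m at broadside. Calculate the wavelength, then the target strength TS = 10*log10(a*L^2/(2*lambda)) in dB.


Step 1: lambda = c/f = 1500/14500 = 0.10345 m
Step 2: TS = 10*log10(a*L^2/(2*lambda)) = 10*log10(0.67*42^2/(2*0.10345)) = 37.57

37.57 dB


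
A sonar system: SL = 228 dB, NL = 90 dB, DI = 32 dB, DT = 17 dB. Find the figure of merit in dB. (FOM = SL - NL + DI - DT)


FOM = SL - NL + DI - DT = 228 - 90 + 32 - 17 = 153

153 dB


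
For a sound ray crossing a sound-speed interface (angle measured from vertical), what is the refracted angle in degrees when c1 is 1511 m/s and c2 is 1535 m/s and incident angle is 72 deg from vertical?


sin(theta2) = (c2/c1)*sin(theta1) = (1535/1511)*sin(72 deg) = 0.96616
theta2 = arcsin(0.96616) = 75.05

75.05 deg


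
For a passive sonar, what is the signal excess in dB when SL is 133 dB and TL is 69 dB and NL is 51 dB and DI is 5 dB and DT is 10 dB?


8 dB


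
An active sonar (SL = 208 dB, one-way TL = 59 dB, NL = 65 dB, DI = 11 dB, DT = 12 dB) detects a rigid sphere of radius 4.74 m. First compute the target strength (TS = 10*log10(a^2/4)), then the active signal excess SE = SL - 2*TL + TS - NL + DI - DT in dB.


Step 1: TS = 10*log10(4.74^2/4) = 7.49 dB
Step 2: SE = SL - 2*TL + TS - NL + DI - DT = 208 - 2*59 + (7.49) - 65 + 11 - 12 = 31.49

31.49 dB


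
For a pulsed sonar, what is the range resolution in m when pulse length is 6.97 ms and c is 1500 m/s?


dR = c*tau/2 = 1500 * 6.97e-3 / 2 = 5.2275

5.2275 m


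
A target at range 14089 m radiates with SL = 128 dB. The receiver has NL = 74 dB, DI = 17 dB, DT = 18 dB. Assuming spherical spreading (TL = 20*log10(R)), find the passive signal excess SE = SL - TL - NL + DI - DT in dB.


-29.98 dB


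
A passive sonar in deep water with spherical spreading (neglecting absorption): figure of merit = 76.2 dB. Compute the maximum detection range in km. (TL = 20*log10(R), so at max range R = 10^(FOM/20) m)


At max range FOM = TL, so 20*log10(R) = 76.2
R = 10^(76.2/20) = 6456.54 m = 6.46 km

6.46 km


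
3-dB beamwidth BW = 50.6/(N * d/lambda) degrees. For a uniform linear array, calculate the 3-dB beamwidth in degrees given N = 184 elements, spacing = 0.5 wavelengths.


BW = 50.6 / (184 * 0.5) = 50.6 / 92.0 = 0.55

0.55 deg


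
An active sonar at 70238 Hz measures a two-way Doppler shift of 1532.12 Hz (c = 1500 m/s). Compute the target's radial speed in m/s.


From fd = 2*f*v/c, v = c*fd/(2*f) = 1500 * 1532.12 / (2*70238) = 16.36

16.36 m/s


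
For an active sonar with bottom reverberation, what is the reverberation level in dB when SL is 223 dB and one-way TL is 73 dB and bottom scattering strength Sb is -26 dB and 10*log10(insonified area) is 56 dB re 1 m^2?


RL = SL - 2*TL + Sb + 10*log10(A) = 223 - 2*73 + (-26) + 56 = 107

107 dB


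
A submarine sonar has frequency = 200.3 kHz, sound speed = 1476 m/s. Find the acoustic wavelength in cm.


lambda = c/f = 1476 / 200300 = 0.0074 m = 0.74 cm

0.74 cm


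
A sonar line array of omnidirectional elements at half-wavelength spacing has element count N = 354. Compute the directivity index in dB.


DI = 10*log10(354) = 25.49

25.49 dB


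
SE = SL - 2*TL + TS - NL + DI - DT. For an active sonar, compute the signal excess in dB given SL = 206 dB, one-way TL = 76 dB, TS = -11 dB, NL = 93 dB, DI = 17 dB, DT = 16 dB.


SE = SL - 2*TL + TS - NL + DI - DT = 206 - 2*76 + (-11) - 93 + 17 - 16 = -49

-49 dB


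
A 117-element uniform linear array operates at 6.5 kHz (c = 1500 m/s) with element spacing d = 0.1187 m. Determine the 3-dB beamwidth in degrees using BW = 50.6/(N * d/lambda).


Step 1: lambda = 1500/6500 = 0.23077 m
Step 2: d/lambda = 0.1187/0.23077 = 0.5144
Step 3: BW = 50.6/(N * d/lambda) = 50.6/(117 * 0.5144) = 0.84

0.84 deg


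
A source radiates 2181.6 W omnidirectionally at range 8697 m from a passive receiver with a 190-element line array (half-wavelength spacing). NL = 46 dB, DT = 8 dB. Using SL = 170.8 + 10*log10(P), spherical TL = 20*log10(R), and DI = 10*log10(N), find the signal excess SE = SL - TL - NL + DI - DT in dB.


Step 1: SL = 170.8 + 10*log10(2181.6) = 204.19 dB
Step 2: TL = 20*log10(8697) = 78.79 dB
Step 3: DI = 10*log10(190) = 22.79 dB
Step 4: SE = SL - TL - NL + DI - DT = 204.19 - 78.79 - 46 + 22.79 - 8 = 94.19

94.19 dB


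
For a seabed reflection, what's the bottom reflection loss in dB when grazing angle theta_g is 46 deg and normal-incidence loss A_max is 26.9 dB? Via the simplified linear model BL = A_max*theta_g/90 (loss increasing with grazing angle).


BL = A_max * theta_g / 90 = 26.9 * 46 / 90 = 13.75

13.75 dB


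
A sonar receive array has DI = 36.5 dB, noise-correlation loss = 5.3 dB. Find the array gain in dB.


AG = DI - L_corr = 36.5 - 5.3 = 31.2

31.2 dB


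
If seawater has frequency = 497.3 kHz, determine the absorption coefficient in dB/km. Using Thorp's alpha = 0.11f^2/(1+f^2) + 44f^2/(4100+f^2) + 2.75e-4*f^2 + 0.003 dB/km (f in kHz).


f^2 = 247307.29
alpha = 0.11*247307.29/(1+247307.29) + 44*247307.29/(4100+247307.29) + 2.75e-4*247307.29 + 0.003 = 111.405

111.405 dB/km


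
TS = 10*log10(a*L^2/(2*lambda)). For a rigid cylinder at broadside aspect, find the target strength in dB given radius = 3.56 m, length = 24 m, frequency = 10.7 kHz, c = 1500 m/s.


38.64 dB


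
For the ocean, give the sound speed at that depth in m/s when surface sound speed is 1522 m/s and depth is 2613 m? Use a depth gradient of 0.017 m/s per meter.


c = 1522 + 0.017 * 2613 = 1566.421

1566.421 m/s


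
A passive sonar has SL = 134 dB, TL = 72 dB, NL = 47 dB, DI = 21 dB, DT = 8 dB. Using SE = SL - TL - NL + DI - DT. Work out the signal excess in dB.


SE = SL - TL - NL + DI - DT = 134 - 72 - 47 + 21 - 8 = 28

28 dB


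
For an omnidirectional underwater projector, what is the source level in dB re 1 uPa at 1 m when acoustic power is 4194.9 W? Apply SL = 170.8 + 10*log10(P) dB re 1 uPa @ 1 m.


SL = 170.8 + 10*log10(4194.9) = 170.8 + 36.23 = 207.03

207.03 dB


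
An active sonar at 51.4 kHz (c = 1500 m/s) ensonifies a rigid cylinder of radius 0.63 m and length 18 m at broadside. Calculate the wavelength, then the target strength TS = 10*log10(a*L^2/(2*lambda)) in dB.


Step 1: lambda = c/f = 1500/51400 = 0.02918 m
Step 2: TS = 10*log10(a*L^2/(2*lambda)) = 10*log10(0.63*18^2/(2*0.02918)) = 35.44

35.44 dB


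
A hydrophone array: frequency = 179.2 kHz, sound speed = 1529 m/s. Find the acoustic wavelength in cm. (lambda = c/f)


lambda = c/f = 1529 / 179200 = 0.0085 m = 0.85 cm

0.85 cm


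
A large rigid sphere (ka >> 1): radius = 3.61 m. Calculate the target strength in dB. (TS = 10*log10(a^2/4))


5.13 dB


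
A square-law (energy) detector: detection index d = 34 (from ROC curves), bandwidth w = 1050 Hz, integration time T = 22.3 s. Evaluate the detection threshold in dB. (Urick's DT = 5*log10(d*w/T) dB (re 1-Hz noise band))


DT = 5*log10(d*w/T) = 5*log10(34 * 1050 / 22.3) = 5*log10(1600.9) = 16.02

16.02 dB


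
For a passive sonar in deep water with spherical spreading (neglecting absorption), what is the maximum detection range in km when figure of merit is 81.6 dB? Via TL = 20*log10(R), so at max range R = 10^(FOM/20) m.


At max range FOM = TL, so 20*log10(R) = 81.6
R = 10^(81.6/20) = 12022.64 m = 12.02 km

12.02 km


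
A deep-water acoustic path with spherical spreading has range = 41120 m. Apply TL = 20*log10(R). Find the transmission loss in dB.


92.28 dB


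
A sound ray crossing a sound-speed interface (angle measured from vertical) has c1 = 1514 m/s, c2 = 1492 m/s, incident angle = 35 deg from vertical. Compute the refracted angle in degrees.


sin(theta2) = (c2/c1)*sin(theta1) = (1492/1514)*sin(35 deg) = 0.56524
theta2 = arcsin(0.56524) = 34.42

34.42 deg


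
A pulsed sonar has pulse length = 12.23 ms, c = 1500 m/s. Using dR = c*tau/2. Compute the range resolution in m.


dR = c*tau/2 = 1500 * 12.23e-3 / 2 = 9.1725

9.1725 m


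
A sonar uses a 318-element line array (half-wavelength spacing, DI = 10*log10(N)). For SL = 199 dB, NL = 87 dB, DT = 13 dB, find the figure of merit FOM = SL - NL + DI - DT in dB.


Step 1: DI = 10*log10(318) = 25.02 dB
Step 2: FOM = SL - NL + DI - DT = 199 - 87 + 25.02 - 13 = 124.02

124.02 dB


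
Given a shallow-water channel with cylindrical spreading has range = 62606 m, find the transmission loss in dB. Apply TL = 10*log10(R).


TL = 10*log10(62606) = 47.97

47.97 dB


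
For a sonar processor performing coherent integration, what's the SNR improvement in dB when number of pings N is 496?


26.95 dB


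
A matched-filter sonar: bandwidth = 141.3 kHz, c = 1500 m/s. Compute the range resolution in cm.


0.53 cm


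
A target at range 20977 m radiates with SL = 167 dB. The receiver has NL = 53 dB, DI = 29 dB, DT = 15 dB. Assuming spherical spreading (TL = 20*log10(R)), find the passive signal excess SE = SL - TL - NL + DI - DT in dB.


41.57 dB


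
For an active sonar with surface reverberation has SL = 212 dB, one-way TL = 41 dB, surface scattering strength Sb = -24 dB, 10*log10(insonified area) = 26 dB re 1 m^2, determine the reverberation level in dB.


RL = SL - 2*TL + Sb + 10*log10(A) = 212 - 2*41 + (-24) + 26 = 132

132 dB


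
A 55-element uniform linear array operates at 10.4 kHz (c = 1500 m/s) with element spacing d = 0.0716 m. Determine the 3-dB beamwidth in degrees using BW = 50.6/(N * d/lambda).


Step 1: lambda = 1500/10400 = 0.14423 m
Step 2: d/lambda = 0.0716/0.14423 = 0.4964
Step 3: BW = 50.6/(N * d/lambda) = 50.6/(55 * 0.4964) = 1.85

1.85 deg


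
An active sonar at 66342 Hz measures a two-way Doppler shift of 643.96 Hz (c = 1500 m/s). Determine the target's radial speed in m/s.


From fd = 2*f*v/c, v = c*fd/(2*f) = 1500 * 643.96 / (2*66342) = 7.28

7.28 m/s


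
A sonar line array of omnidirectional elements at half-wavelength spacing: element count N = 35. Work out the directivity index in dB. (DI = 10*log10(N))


DI = 10*log10(35) = 15.44

15.44 dB


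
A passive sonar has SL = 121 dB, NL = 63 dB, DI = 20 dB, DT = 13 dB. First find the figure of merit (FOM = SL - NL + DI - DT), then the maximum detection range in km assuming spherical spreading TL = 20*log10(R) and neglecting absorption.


Step 1: FOM = SL - NL + DI - DT = 121 - 63 + 20 - 13 = 65 dB
Step 2: at max range FOM = TL = 20*log10(R), so R = 10^(65/20) = 1778.28 m = 1.78 km

1.78 km


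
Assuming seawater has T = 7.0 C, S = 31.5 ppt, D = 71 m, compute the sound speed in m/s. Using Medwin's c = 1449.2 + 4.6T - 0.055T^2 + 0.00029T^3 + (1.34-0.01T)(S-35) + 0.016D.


c = 1449.2 + 4.6*7.0 - 0.055*7.0^2 + 0.00029*7.0^3 + (1.34 - 0.01*7.0)*(31.5 - 35) + 0.016*71 = 1475.5

1475.5 m/s


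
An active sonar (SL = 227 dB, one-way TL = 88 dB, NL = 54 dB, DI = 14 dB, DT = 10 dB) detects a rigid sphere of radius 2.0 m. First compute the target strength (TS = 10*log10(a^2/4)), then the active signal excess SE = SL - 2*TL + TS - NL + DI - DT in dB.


Step 1: TS = 10*log10(2.0^2/4) = 0.0 dB
Step 2: SE = SL - 2*TL + TS - NL + DI - DT = 227 - 2*88 + (0.0) - 54 + 14 - 10 = 1.0

1.0 dB


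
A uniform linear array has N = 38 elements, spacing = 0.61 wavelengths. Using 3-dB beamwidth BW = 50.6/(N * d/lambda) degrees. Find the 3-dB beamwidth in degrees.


2.18 deg


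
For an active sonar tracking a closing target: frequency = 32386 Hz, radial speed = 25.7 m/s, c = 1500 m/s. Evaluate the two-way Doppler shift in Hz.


1109.76 Hz


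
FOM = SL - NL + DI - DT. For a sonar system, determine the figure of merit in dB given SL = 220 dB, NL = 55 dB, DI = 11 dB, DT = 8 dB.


FOM = SL - NL + DI - DT = 220 - 55 + 11 - 8 = 168

168 dB


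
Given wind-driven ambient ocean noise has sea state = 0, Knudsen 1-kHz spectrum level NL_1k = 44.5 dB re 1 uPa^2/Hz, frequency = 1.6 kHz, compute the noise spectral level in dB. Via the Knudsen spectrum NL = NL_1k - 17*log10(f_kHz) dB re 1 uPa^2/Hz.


NL = NL_1k - 17*log10(f_kHz) = 44.5 - 17*log10(1.6) = 44.5 - (3.47) = 41.03

41.03 dB


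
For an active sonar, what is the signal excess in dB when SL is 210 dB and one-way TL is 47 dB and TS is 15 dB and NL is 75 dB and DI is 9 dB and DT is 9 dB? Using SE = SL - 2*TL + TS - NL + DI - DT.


56 dB


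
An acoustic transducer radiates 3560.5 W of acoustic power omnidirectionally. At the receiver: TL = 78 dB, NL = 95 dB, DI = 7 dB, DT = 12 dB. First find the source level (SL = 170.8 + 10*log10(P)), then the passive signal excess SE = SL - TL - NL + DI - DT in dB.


Step 1: SL = 170.8 + 10*log10(3560.5) = 206.32 dB
Step 2: SE = SL - TL - NL + DI - DT = 206.32 - 78 - 95 + 7 - 12 = 28.32

28.32 dB


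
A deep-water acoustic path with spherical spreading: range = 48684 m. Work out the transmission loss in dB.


93.75 dB


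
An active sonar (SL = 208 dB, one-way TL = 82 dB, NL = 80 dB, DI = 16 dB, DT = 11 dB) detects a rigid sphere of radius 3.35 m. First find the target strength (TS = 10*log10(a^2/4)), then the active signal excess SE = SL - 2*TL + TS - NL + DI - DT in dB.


Step 1: TS = 10*log10(3.35^2/4) = 4.48 dB
Step 2: SE = SL - 2*TL + TS - NL + DI - DT = 208 - 2*82 + (4.48) - 80 + 16 - 11 = -26.52

-26.52 dB


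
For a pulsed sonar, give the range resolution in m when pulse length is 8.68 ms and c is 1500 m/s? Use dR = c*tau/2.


dR = c*tau/2 = 1500 * 8.68e-3 / 2 = 6.51

6.51 m


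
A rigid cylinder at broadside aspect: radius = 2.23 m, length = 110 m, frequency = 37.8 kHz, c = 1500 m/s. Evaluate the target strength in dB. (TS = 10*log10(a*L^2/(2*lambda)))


lambda = 1500/37800 = 0.03968 m
TS = 10*log10(2.23*110^2/(2*0.03968)) = 55.31

55.31 dB


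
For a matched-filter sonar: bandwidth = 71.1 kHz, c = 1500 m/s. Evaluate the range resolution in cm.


1.05 cm


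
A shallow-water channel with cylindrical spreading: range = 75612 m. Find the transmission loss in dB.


48.79 dB


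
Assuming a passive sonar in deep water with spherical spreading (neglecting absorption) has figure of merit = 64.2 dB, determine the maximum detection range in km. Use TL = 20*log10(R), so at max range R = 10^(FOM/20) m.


At max range FOM = TL, so 20*log10(R) = 64.2
R = 10^(64.2/20) = 1621.81 m = 1.62 km

1.62 km


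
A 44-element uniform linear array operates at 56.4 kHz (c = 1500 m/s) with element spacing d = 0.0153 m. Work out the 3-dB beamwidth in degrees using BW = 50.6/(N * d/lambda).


2.0 deg


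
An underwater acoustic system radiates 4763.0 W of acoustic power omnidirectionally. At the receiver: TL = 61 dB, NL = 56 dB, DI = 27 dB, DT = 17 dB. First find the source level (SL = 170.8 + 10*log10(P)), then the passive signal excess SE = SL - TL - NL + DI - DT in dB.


Step 1: SL = 170.8 + 10*log10(4763.0) = 207.58 dB
Step 2: SE = SL - TL - NL + DI - DT = 207.58 - 61 - 56 + 27 - 17 = 100.58

100.58 dB


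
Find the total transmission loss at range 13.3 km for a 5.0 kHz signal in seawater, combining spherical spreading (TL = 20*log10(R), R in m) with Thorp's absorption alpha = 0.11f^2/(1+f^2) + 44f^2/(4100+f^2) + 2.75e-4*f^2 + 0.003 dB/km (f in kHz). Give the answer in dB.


Step 1 (Thorp): alpha = 0.11*25.0/(1+25.0) + 44*25.0/(4100+25.0) + 2.75e-4*25.0 + 0.003 = 0.3823 dB/km
Step 2: TL_spread = 20*log10(13300) = 82.48 dB
Step 3: TL_abs = alpha*R = 0.3823 * 13.3 = 5.08 dB
Step 4: TL_total = 82.48 + 5.08 = 87.56

87.56 dB


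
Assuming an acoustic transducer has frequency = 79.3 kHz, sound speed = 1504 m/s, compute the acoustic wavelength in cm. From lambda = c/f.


lambda = c/f = 1504 / 79300 = 0.019 m = 1.9 cm

1.9 cm


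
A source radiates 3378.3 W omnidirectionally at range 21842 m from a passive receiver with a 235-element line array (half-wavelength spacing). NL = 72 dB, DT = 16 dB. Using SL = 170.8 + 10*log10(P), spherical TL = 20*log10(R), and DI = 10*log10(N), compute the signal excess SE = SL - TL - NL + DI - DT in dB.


Step 1: SL = 170.8 + 10*log10(3378.3) = 206.09 dB
Step 2: TL = 20*log10(21842) = 86.79 dB
Step 3: DI = 10*log10(235) = 23.71 dB
Step 4: SE = SL - TL - NL + DI - DT = 206.09 - 86.79 - 72 + 23.71 - 16 = 55.01

55.01 dB


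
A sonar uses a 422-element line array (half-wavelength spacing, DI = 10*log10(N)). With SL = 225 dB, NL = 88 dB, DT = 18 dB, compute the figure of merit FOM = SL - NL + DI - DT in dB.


Step 1: DI = 10*log10(422) = 26.25 dB
Step 2: FOM = SL - NL + DI - DT = 225 - 88 + 26.25 - 18 = 145.25

145.25 dB


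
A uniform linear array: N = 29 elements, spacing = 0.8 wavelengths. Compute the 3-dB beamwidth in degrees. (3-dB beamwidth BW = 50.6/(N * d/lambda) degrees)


2.18 deg


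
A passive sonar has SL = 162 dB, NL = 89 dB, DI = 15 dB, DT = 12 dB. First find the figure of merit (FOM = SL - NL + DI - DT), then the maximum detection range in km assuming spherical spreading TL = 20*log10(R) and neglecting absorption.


Step 1: FOM = SL - NL + DI - DT = 162 - 89 + 15 - 12 = 76 dB
Step 2: at max range FOM = TL = 20*log10(R), so R = 10^(76/20) = 6309.57 m = 6.31 km

6.31 km


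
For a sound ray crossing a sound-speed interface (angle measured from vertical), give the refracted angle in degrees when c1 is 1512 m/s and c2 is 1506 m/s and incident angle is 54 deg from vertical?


sin(theta2) = (c2/c1)*sin(theta1) = (1506/1512)*sin(54 deg) = 0.80581
theta2 = arcsin(0.80581) = 53.69

53.69 deg


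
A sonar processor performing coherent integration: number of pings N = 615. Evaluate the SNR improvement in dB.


Gain = 10*log10(615) = 27.89

27.89 dB


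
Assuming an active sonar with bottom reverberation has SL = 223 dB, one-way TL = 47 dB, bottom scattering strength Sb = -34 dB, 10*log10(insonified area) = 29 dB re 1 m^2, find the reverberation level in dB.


RL = SL - 2*TL + Sb + 10*log10(A) = 223 - 2*47 + (-34) + 29 = 124

124 dB


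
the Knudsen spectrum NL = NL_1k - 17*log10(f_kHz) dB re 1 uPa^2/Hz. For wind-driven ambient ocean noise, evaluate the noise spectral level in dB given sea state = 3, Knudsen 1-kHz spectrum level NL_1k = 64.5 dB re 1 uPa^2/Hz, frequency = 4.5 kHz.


53.4 dB


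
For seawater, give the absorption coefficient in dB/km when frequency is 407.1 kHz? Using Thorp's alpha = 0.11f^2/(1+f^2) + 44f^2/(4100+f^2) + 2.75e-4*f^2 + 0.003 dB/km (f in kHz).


f^2 = 165730.41
alpha = 0.11*165730.41/(1+165730.41) + 44*165730.41/(4100+165730.41) + 2.75e-4*165730.41 + 0.003 = 88.627

88.627 dB/km


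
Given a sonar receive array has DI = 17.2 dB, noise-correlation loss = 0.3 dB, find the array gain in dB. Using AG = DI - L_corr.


16.9 dB


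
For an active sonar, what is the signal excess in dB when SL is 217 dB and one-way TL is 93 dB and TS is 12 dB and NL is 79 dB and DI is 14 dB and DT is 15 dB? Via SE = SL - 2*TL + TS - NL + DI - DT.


SE = SL - 2*TL + TS - NL + DI - DT = 217 - 2*93 + (12) - 79 + 14 - 15 = -37

-37 dB


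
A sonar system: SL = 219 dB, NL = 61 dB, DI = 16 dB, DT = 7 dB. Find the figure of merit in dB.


FOM = SL - NL + DI - DT = 219 - 61 + 16 - 7 = 167

167 dB


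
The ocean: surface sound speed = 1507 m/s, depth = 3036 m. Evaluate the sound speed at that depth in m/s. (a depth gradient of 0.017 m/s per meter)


c = 1507 + 0.017 * 3036 = 1558.612

1558.612 m/s


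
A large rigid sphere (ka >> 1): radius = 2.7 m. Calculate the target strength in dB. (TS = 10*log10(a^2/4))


2.61 dB


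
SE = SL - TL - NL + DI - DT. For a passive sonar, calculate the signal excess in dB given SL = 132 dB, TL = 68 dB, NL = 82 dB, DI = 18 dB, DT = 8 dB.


-8 dB


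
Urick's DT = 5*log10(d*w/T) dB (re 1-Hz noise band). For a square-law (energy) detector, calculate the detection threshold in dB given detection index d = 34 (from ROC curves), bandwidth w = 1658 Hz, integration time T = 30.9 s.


DT = 5*log10(d*w/T) = 5*log10(34 * 1658 / 30.9) = 5*log10(1824.34) = 16.31

16.31 dB


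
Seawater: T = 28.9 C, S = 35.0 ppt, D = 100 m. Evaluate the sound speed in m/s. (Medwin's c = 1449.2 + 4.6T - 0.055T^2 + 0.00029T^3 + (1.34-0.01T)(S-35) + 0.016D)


c = 1449.2 + 4.6*28.9 - 0.055*28.9^2 + 0.00029*28.9^3 + (1.34 - 0.01*28.9)*(35.0 - 35) + 0.016*100 = 1544.8

1544.8 m/s


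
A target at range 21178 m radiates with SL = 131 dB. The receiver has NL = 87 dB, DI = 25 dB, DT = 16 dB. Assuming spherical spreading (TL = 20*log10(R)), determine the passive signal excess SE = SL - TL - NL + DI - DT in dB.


Step 1: TL = 20*log10(21178) = 86.52 dB
Step 2: SE = 131 - 86.52 - 87 + 25 - 16 = -33.52

-33.52 dB


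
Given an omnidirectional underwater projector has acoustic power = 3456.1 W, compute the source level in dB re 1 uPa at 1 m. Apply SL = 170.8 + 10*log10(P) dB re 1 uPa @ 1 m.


SL = 170.8 + 10*log10(3456.1) = 170.8 + 35.39 = 206.19

206.19 dB


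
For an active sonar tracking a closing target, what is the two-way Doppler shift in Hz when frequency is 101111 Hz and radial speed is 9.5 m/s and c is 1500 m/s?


fd = 2*f*v/c = 2 * 101111 * 9.5 / 1500 = 1280.74

1280.74 Hz


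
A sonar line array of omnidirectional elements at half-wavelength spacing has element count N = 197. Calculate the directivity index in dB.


22.94 dB


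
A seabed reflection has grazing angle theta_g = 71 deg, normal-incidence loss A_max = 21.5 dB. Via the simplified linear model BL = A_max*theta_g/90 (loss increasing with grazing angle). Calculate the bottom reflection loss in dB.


BL = A_max * theta_g / 90 = 21.5 * 71 / 90 = 16.96

16.96 dB


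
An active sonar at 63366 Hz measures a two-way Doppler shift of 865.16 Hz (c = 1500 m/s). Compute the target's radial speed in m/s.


From fd = 2*f*v/c, v = c*fd/(2*f) = 1500 * 865.16 / (2*63366) = 10.24

10.24 m/s


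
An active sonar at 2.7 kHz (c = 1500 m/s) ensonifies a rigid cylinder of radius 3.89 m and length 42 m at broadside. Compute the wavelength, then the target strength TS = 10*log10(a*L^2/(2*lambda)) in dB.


Step 1: lambda = c/f = 1500/2700 = 0.55556 m
Step 2: TS = 10*log10(a*L^2/(2*lambda)) = 10*log10(3.89*42^2/(2*0.55556)) = 37.91

37.91 dB


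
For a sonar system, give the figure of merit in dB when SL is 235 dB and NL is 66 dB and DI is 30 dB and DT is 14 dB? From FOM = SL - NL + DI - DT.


FOM = SL - NL + DI - DT = 235 - 66 + 30 - 14 = 185

185 dB


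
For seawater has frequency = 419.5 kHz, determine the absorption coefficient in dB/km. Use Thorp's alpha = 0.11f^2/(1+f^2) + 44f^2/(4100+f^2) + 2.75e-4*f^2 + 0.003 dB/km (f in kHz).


91.506 dB/km


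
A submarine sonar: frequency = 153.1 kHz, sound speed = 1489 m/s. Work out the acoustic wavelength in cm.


0.97 cm


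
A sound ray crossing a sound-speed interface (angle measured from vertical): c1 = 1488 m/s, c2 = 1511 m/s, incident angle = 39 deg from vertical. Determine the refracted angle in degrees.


sin(theta2) = (c2/c1)*sin(theta1) = (1511/1488)*sin(39 deg) = 0.63905
theta2 = arcsin(0.63905) = 39.72

39.72 deg


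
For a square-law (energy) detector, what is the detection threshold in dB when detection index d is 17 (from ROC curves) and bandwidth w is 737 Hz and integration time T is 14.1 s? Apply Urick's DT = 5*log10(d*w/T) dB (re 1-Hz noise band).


14.74 dB


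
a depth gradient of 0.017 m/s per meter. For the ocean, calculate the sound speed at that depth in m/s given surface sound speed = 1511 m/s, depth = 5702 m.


1607.934 m/s


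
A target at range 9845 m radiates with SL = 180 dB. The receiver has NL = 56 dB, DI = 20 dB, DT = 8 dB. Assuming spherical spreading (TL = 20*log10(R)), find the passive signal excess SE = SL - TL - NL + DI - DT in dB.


Step 1: TL = 20*log10(9845) = 79.86 dB
Step 2: SE = 180 - 79.86 - 56 + 20 - 8 = 56.14

56.14 dB


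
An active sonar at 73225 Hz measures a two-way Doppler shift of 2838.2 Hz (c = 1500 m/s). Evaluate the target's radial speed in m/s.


29.07 m/s


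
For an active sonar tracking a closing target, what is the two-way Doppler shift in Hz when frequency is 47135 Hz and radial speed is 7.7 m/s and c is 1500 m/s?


483.92 Hz


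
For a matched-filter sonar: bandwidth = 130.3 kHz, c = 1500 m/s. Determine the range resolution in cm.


0.58 cm


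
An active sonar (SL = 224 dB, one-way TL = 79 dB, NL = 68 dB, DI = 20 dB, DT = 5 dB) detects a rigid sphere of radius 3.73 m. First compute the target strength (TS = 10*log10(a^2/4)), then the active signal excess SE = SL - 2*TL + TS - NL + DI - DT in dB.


Step 1: TS = 10*log10(3.73^2/4) = 5.41 dB
Step 2: SE = SL - 2*TL + TS - NL + DI - DT = 224 - 2*79 + (5.41) - 68 + 20 - 5 = 18.41

18.41 dB


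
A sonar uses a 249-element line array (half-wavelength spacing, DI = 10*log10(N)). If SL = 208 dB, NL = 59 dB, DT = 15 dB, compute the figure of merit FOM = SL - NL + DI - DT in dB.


Step 1: DI = 10*log10(249) = 23.96 dB
Step 2: FOM = SL - NL + DI - DT = 208 - 59 + 23.96 - 15 = 157.96

157.96 dB


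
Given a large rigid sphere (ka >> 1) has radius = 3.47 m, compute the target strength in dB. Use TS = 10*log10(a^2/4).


4.79 dB


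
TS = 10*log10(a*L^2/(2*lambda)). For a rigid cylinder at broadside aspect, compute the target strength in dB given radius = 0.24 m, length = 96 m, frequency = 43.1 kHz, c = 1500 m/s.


lambda = 1500/43100 = 0.0348 m
TS = 10*log10(0.24*96^2/(2*0.0348)) = 45.02

45.02 dB


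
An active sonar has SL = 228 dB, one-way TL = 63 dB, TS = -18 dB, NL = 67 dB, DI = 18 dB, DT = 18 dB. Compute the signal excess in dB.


SE = SL - 2*TL + TS - NL + DI - DT = 228 - 2*63 + (-18) - 67 + 18 - 18 = 17

17 dB


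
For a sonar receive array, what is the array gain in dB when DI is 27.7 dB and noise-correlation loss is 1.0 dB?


AG = DI - L_corr = 27.7 - 1.0 = 26.7

26.7 dB


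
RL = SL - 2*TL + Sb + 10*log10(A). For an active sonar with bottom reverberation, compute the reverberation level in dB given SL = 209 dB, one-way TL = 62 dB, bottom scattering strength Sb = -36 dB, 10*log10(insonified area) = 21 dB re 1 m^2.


70 dB


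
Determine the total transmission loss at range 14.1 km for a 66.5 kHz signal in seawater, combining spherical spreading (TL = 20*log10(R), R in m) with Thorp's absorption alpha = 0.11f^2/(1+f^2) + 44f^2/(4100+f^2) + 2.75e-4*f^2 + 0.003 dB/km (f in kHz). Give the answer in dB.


Step 1 (Thorp): alpha = 0.11*4422.25/(1+4422.25) + 44*4422.25/(4100+4422.25) + 2.75e-4*4422.25 + 0.003 = 24.161 dB/km
Step 2: TL_spread = 20*log10(14100) = 82.98 dB
Step 3: TL_abs = alpha*R = 24.161 * 14.1 = 340.67 dB
Step 4: TL_total = 82.98 + 340.67 = 423.65

423.65 dB


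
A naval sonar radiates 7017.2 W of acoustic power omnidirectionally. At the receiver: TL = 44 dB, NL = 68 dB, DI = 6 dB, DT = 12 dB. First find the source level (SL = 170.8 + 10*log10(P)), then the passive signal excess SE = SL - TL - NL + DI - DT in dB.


Step 1: SL = 170.8 + 10*log10(7017.2) = 209.26 dB
Step 2: SE = SL - TL - NL + DI - DT = 209.26 - 44 - 68 + 6 - 12 = 91.26

91.26 dB


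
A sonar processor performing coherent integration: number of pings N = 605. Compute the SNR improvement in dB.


Gain = 10*log10(605) = 27.82

27.82 dB


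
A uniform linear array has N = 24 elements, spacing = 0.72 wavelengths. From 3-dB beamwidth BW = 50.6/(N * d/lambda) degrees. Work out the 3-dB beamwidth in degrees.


2.93 deg


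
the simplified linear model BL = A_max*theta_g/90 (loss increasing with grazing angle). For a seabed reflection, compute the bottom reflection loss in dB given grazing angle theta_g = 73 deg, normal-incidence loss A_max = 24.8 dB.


20.12 dB


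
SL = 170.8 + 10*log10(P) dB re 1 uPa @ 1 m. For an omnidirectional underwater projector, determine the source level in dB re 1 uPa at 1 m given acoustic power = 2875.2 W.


SL = 170.8 + 10*log10(2875.2) = 170.8 + 34.59 = 205.39

205.39 dB


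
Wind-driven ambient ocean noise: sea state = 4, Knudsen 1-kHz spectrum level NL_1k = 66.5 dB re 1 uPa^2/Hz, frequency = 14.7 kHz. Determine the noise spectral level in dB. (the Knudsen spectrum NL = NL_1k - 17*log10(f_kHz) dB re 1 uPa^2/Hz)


NL = NL_1k - 17*log10(f_kHz) = 66.5 - 17*log10(14.7) = 66.5 - (19.84) = 46.66

46.66 dB


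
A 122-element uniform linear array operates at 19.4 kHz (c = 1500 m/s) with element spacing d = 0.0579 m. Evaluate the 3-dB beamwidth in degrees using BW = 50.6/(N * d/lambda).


0.55 deg


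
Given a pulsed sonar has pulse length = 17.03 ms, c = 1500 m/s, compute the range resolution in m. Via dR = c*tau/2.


dR = c*tau/2 = 1500 * 17.03e-3 / 2 = 12.7725

12.7725 m


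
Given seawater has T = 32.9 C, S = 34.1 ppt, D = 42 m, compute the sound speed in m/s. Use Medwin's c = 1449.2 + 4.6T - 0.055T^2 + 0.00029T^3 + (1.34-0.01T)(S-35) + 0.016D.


c = 1449.2 + 4.6*32.9 - 0.055*32.9^2 + 0.00029*32.9^3 + (1.34 - 0.01*32.9)*(34.1 - 35) + 0.016*42 = 1551.1

1551.1 m/s


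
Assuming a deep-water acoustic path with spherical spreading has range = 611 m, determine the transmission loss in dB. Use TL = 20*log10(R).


TL = 20*log10(611) = 55.72

55.72 dB


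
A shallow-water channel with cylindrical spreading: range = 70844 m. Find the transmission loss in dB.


48.5 dB


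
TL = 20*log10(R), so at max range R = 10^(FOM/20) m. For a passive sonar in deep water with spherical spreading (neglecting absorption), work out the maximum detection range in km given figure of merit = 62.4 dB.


1.32 km


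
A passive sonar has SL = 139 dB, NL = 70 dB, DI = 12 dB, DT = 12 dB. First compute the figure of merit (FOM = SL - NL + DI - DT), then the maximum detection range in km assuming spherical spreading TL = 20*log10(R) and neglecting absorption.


Step 1: FOM = SL - NL + DI - DT = 139 - 70 + 12 - 12 = 69 dB
Step 2: at max range FOM = TL = 20*log10(R), so R = 10^(69/20) = 2818.38 m = 2.82 km

2.82 km


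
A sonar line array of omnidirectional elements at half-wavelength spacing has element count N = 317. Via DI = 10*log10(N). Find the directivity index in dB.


DI = 10*log10(317) = 25.01

25.01 dB


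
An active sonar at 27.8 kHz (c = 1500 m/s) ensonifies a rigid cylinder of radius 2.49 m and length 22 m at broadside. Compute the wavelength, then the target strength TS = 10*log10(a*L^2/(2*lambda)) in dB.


Step 1: lambda = c/f = 1500/27800 = 0.05396 m
Step 2: TS = 10*log10(a*L^2/(2*lambda)) = 10*log10(2.49*22^2/(2*0.05396)) = 40.48

40.48 dB


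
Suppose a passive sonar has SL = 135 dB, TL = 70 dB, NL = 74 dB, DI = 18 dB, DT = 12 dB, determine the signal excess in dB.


-3 dB


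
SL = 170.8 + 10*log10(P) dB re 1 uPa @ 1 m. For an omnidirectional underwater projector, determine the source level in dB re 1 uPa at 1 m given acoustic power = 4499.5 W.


207.33 dB


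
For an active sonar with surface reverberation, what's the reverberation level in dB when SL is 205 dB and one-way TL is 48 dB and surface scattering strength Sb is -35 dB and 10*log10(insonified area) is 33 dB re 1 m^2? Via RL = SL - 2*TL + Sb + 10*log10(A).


RL = SL - 2*TL + Sb + 10*log10(A) = 205 - 2*48 + (-35) + 33 = 107

107 dB


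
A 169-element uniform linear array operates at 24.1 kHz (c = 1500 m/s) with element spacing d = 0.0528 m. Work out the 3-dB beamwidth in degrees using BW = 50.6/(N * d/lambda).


Step 1: lambda = 1500/24100 = 0.06224 m
Step 2: d/lambda = 0.0528/0.06224 = 0.8483
Step 3: BW = 50.6/(N * d/lambda) = 50.6/(169 * 0.8483) = 0.35

0.35 deg


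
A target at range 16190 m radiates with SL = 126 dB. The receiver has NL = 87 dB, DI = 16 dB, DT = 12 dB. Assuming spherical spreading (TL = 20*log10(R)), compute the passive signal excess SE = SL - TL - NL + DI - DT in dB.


-41.18 dB


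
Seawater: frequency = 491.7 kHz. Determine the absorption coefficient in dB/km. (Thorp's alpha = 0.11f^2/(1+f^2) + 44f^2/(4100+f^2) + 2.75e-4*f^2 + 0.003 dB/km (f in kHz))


f^2 = 241768.89
alpha = 0.11*241768.89/(1+241768.89) + 44*241768.89/(4100+241768.89) + 2.75e-4*241768.89 + 0.003 = 109.866

109.866 dB/km


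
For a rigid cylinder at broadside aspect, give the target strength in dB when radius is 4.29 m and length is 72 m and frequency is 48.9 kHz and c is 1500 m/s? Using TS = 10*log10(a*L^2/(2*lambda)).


lambda = 1500/48900 = 0.03067 m
TS = 10*log10(4.29*72^2/(2*0.03067)) = 55.59

55.59 dB


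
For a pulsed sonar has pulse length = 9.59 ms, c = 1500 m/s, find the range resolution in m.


dR = c*tau/2 = 1500 * 9.59e-3 / 2 = 7.1925

7.1925 m


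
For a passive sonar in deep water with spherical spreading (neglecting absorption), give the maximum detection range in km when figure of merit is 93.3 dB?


46.24 km


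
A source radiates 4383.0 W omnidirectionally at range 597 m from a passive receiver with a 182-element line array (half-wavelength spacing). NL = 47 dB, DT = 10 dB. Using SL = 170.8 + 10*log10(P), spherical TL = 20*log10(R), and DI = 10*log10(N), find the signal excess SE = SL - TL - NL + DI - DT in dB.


117.3 dB


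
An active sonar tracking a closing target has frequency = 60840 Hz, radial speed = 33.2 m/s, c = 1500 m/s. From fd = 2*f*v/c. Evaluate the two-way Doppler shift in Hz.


2693.18 Hz


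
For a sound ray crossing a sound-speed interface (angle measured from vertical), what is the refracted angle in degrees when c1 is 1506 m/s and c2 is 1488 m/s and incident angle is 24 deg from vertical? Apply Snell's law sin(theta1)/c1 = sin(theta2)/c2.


23.7 deg


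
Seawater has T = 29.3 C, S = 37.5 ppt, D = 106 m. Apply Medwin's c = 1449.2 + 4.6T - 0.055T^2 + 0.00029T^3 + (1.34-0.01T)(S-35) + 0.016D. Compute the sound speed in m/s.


c = 1449.2 + 4.6*29.3 - 0.055*29.3^2 + 0.00029*29.3^3 + (1.34 - 0.01*29.3)*(37.5 - 35) + 0.016*106 = 1548.37

1548.37 m/s


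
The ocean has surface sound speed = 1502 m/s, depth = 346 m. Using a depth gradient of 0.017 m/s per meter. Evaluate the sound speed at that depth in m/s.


c = 1502 + 0.017 * 346 = 1507.882

1507.882 m/s


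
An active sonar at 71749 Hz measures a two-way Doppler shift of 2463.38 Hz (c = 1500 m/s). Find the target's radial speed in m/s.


From fd = 2*f*v/c, v = c*fd/(2*f) = 1500 * 2463.38 / (2*71749) = 25.75

25.75 m/s


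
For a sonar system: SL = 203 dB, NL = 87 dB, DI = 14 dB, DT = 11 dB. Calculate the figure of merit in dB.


FOM = SL - NL + DI - DT = 203 - 87 + 14 - 11 = 119

119 dB


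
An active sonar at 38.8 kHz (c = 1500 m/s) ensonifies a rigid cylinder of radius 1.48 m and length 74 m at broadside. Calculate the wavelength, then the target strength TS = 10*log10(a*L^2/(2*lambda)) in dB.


Step 1: lambda = c/f = 1500/38800 = 0.03866 m
Step 2: TS = 10*log10(a*L^2/(2*lambda)) = 10*log10(1.48*74^2/(2*0.03866)) = 50.2

50.2 dB


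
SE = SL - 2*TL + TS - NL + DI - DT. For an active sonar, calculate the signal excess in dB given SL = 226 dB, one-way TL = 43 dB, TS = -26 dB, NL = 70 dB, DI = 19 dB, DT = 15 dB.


SE = SL - 2*TL + TS - NL + DI - DT = 226 - 2*43 + (-26) - 70 + 19 - 15 = 48

48 dB


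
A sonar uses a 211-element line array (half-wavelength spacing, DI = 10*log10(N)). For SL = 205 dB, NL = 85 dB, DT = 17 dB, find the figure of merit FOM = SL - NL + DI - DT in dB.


Step 1: DI = 10*log10(211) = 23.24 dB
Step 2: FOM = SL - NL + DI - DT = 205 - 85 + 23.24 - 17 = 126.24

126.24 dB


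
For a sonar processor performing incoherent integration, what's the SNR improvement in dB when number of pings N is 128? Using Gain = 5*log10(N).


Gain = 5*log10(128) = 10.54

10.54 dB


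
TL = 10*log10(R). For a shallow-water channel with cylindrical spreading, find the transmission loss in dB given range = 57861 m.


47.62 dB


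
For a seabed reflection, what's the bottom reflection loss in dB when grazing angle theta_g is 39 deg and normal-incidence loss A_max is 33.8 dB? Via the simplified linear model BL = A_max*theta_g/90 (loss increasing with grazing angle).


BL = A_max * theta_g / 90 = 33.8 * 39 / 90 = 14.65

14.65 dB


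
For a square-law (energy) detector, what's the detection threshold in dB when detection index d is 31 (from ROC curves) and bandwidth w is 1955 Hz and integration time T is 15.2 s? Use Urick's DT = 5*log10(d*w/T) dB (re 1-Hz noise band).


DT = 5*log10(d*w/T) = 5*log10(31 * 1955 / 15.2) = 5*log10(3987.17) = 18.0

18.0 dB


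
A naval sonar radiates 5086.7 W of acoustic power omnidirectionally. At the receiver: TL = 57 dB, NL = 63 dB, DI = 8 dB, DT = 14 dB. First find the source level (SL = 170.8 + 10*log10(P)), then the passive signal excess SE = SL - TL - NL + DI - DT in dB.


Step 1: SL = 170.8 + 10*log10(5086.7) = 207.86 dB
Step 2: SE = SL - TL - NL + DI - DT = 207.86 - 57 - 63 + 8 - 14 = 81.86

81.86 dB


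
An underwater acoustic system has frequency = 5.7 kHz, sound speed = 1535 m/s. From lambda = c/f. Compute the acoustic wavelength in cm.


26.93 cm


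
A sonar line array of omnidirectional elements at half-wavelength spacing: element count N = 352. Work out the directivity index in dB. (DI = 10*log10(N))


DI = 10*log10(352) = 25.47

25.47 dB


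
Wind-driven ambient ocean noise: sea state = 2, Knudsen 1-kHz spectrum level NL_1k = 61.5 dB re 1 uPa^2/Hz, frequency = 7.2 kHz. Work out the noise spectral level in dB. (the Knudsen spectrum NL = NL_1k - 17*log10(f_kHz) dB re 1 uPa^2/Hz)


46.93 dB


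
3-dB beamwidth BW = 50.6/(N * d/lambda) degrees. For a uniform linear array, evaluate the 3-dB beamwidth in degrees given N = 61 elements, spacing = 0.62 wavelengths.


1.34 deg


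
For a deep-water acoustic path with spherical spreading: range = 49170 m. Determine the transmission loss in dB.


TL = 20*log10(49170) = 93.83

93.83 dB


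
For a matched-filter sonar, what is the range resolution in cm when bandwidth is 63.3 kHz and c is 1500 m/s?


dR = c/(2*BW) = 1500 / (2 * 63.3e3) = 0.0118 m = 1.18 cm

1.18 cm


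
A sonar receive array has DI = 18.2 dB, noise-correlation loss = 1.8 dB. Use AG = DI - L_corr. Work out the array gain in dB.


16.4 dB


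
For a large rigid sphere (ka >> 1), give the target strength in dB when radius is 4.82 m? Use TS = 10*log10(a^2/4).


TS = 10*log10(4.82^2 / 4) = 10*log10(5.8081) = 7.64

7.64 dB


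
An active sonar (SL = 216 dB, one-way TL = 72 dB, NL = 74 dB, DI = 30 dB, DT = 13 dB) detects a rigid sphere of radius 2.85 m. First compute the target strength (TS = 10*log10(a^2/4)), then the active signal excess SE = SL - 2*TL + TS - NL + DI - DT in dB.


Step 1: TS = 10*log10(2.85^2/4) = 3.08 dB
Step 2: SE = SL - 2*TL + TS - NL + DI - DT = 216 - 2*72 + (3.08) - 74 + 30 - 13 = 18.08

18.08 dB


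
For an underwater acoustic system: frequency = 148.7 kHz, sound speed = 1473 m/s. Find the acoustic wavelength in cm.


0.99 cm


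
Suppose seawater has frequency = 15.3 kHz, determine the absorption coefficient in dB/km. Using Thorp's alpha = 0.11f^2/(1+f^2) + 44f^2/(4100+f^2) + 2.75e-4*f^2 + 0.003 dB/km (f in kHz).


f^2 = 234.09
alpha = 0.11*234.09/(1+234.09) + 44*234.09/(4100+234.09) + 2.75e-4*234.09 + 0.003 = 2.553

2.553 dB/km
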